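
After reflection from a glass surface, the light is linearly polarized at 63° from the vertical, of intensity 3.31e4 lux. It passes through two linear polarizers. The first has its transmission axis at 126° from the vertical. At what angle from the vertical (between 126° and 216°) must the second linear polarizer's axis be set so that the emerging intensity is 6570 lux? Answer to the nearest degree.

θ ≈ 137°

I₁ = I₀ cos²(126° − 63°) = I₀ cos²(63°) = 0.2061 I₀.
Target fraction: 6570 / 3.31e4 lux = 0.1985 of I₀.
Need I₂/I₀ = 0.1985, so cos²(θ − 126°) = 0.1985 / 0.2061 = 0.963.
θ − 126° = arccos(√0.963) = 11.1°, giving θ ≈ 126 + 11.1 = 137.1°.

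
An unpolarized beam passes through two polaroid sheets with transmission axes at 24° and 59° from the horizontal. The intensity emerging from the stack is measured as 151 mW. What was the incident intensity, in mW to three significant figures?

I₀ ≈ 450 mW

Unpolarized light through the first polarizer → I₁ = ½ I₀, now polarized at 24°.
I₂ = I₁ cos²(59° − 24°) = 0.5 I₀ · cos²(35°) = 0.3355 I₀.
So 151 mW = 0.3355 I₀, giving I₀ = 151/0.3355 = 450.1 mW.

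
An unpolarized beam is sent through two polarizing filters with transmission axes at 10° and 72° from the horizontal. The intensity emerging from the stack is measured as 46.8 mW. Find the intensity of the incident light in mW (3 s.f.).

Unpolarized light through the first polarizer → I₁ = ½ I₀, now polarized at 10°.
I₂ = I₁ cos²(72° − 10°) = 0.5 I₀ · cos²(62°) = 0.1102 I₀.
So 46.8 mW = 0.1102 I₀, giving I₀ = 46.8/0.1102 = 424.7 mW.

I₀ ≈ 425 mW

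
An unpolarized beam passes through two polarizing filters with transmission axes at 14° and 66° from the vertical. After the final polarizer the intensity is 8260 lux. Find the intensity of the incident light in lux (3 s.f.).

I₀ ≈ 4.36e4 lux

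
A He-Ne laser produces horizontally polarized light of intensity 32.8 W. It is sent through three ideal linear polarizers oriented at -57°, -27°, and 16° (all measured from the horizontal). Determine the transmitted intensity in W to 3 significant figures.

I ≈ 3.90 W

I₁ = 32.8 W · cos²(57°) = 9.73 W.
I₂ = I₁ · cos²(30°) = 9.73 · 0.75 = 7.297 W.
I₃ = I₂ · cos²(43°) = 7.297 · 0.5349 = 3.903 W.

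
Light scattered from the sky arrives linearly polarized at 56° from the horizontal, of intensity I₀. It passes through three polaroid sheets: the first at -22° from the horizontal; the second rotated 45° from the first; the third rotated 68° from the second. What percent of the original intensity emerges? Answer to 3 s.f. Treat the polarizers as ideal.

≈ 0.303%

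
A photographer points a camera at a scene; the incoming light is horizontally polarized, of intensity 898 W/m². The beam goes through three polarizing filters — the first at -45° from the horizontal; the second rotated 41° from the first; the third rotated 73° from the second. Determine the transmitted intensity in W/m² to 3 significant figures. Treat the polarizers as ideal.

I ≈ 21.9 W/m²

By Malus's law, I₁ = 898 W/m² · cos²(45°) = 449 W/m².
I₂ = I₁ · cos²(41°) = 449 · 0.5696 = 255.7 W/m².
I₃ = I₂ · cos²(73°) = 255.7 · 0.08548 = 21.86 W/m².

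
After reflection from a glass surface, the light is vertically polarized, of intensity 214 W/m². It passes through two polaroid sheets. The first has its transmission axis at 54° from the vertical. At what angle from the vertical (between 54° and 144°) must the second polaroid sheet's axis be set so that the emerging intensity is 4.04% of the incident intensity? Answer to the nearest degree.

I₁ = I₀ cos²(54° − 0°) = I₀ cos²(54°) = 0.3455 I₀.
Need I₂/I₀ = 0.0404, so cos²(θ − 54°) = 0.0404 / 0.3455 = 0.1169.
θ − 54° = arccos(√0.1169) = 70.0°, giving θ ≈ 54 + 70.0 = 124.0°.

θ ≈ 124°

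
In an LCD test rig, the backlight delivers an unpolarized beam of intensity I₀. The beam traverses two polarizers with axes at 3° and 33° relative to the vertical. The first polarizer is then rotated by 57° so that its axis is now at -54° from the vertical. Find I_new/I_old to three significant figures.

I_new/I_old ≈ 0.00365

Before rotation:
Unpolarized light through the first polarizer → I₁ = ½ I₀, now polarized at 3°.
I₂ = I₁ cos²(33° − 3°) = 0.5 I₀ · cos²(30°) = 0.375 I₀.
After rotation:
Unpolarized light through the first polarizer → I₁ = ½ I₀, now polarized at -54°.
I₂ = I₁ cos²(33° + 54°) = 0.5 I₀ · cos²(87°) = 0.00137 I₀.
Ratio = 0.00137 / 0.375 = 0.003652.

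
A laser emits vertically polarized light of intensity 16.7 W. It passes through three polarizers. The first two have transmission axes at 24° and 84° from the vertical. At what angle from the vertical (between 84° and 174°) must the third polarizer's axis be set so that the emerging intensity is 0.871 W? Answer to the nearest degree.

I₁ = I₀ cos²(24° − 0°) = I₀ cos²(24°) = 0.8346 I₀.
I₂ = I₁ cos²(84° − 24°) = 0.8346 I₀ · cos²(60°) = 0.2086 I₀.
Target fraction: 0.871 / 16.7 W = 0.05216 of I₀.
Need I₃/I₀ = 0.05216, so cos²(θ − 84°) = 0.05216 / 0.2086 = 0.25.
θ − 84° = arccos(√0.25) = 60.0°, giving θ ≈ 84 + 60.0 = 144.0°.

θ ≈ 144°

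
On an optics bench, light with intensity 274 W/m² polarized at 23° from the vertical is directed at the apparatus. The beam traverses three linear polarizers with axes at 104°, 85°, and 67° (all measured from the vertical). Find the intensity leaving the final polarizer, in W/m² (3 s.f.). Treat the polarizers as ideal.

I₁ = 274 W/m² · cos²(81°) = 6.705 W/m².
I₂ = I₁ · cos²(19°) = 6.705 · 0.894 = 5.995 W/m².
I₃ = I₂ · cos²(18°) = 5.995 · 0.9045 = 5.422 W/m².

I ≈ 5.42 W/m²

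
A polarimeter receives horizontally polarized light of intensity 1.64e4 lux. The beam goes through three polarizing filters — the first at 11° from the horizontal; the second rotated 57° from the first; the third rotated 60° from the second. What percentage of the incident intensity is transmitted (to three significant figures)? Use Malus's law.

≈ 7.15%

By Malus's law, I₁ = 1.64e4 lux · cos²(11°) = 1.58e+04 lux.
I₂ = I₁ · cos²(57°) = 1.58e+04 · 0.2966 = 4688 lux.
I₃ = I₂ · cos²(60°) = 4688 · 0.25 = 1172 lux.
That is 7.146% of the incident intensity.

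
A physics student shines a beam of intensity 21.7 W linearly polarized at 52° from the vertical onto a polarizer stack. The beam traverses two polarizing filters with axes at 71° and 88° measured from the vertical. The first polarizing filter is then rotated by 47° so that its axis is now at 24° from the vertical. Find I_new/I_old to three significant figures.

Before rotation:
By Malus's law, I₁ = I₀ cos²(71° − 52°) = I₀ cos²(19°) = 0.894 I₀.
I₂ = I₁ cos²(88° − 71°) = 0.894 I₀ · cos²(17°) = 0.8176 I₀.
After rotation:
I₁ = I₀ cos²(24° − 52°) = I₀ cos²(28°) = 0.7796 I₀.
I₂ = I₁ cos²(88° − 24°) = 0.7796 I₀ · cos²(64°) = 0.1498 I₀.
Ratio = 0.1498 / 0.8176 = 0.1832.

I_new/I_old ≈ 0.183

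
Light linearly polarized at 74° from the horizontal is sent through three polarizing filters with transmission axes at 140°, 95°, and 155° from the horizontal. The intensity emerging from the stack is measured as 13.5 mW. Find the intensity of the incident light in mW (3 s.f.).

I₀ ≈ 653 mW

I₁ = I₀ cos²(140° − 74°) = I₀ cos²(66°) = 0.1654 I₀.
I₂ = I₁ cos²(95° − 140°) = 0.1654 I₀ · cos²(45°) = 0.08272 I₀.
I₃ = I₂ cos²(155° − 95°) = 0.08272 I₀ · cos²(60°) = 0.02068 I₀.
So 13.5 mW = 0.02068 I₀, giving I₀ = 13.5/0.02068 = 652.8 mW.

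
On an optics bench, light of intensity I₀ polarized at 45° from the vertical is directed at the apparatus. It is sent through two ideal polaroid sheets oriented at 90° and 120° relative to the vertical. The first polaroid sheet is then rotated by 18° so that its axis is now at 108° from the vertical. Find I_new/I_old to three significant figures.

Before rotation:
By Malus's law, I₁ = I₀ cos²(90° − 45°) = I₀ cos²(45°) = 0.5 I₀.
I₂ = I₁ cos²(120° − 90°) = 0.5 I₀ · cos²(30°) = 0.375 I₀.
After rotation:
I₁ = I₀ cos²(108° − 45°) = I₀ cos²(63°) = 0.2061 I₀.
I₂ = I₁ cos²(120° − 108°) = 0.2061 I₀ · cos²(12°) = 0.1972 I₀.
Ratio = 0.1972 / 0.375 = 0.5259.

I_new/I_old ≈ 0.526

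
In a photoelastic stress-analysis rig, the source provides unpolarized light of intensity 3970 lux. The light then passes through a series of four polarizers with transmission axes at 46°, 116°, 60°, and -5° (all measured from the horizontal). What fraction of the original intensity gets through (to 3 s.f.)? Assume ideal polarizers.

Unpolarized light through the first polarizer → I₁ = 3970 lux/2 = 1985 lux, polarized at 46°.
I₂ = I₁ · cos²(70°) = 1985 · 0.117 = 232.2 lux.
I₃ = I₂ · cos²(56°) = 232.2 · 0.3127 = 72.61 lux.
I₄ = I₃ · cos²(65°) = 72.61 · 0.1786 = 12.97 lux.
Transmitted fraction = 0.003267.

I/I₀ ≈ 0.00327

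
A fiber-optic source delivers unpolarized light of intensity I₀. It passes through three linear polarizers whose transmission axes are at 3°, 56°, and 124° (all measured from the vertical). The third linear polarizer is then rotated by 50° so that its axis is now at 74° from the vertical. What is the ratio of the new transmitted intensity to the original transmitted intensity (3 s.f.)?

Before rotation:
Unpolarized light through the first polarizer → I₁ = ½ I₀, now polarized at 3°.
I₂ = I₁ cos²(56° − 3°) = 0.5 I₀ · cos²(53°) = 0.1811 I₀.
I₃ = I₂ cos²(124° − 56°) = 0.1811 I₀ · cos²(68°) = 0.02541 I₀.
After rotation:
Unpolarized light through the first polarizer → I₁ = ½ I₀, now polarized at 3°.
I₂ = I₁ cos²(56° − 3°) = 0.5 I₀ · cos²(53°) = 0.1811 I₀.
I₃ = I₂ cos²(74° − 56°) = 0.1811 I₀ · cos²(18°) = 0.1638 I₀.
Ratio = 0.1638 / 0.02541 = 6.446.

I_new/I_old ≈ 6.45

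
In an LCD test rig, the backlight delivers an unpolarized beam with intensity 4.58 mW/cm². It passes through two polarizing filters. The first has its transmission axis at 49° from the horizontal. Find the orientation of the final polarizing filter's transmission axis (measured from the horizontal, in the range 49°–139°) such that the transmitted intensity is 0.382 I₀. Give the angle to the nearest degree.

Unpolarized light through the first polarizer → I₁ = ½ I₀, now polarized at 49°.
Need I₂/I₀ = 0.382, so cos²(θ − 49°) = 0.382 / 0.5 = 0.764.
θ − 49° = arccos(√0.764) = 29.1°, giving θ ≈ 49 + 29.1 = 78.1°.

θ ≈ 78°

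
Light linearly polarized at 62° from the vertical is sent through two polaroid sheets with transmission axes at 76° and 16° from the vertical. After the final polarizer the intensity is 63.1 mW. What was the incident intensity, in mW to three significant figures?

I₀ ≈ 268 mW

By Malus's law, I₁ = I₀ cos²(76° − 62°) = I₀ cos²(14°) = 0.9415 I₀.
I₂ = I₁ cos²(16° − 76°) = 0.9415 I₀ · cos²(60°) = 0.2354 I₀.
So 63.1 mW = 0.2354 I₀, giving I₀ = 63.1/0.2354 = 268.1 mW.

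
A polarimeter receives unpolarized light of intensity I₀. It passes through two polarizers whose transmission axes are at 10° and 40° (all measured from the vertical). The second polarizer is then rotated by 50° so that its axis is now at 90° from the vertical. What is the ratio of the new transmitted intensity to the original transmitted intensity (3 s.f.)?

I_new/I_old ≈ 0.0402

Before rotation:
Unpolarized light through the first polarizer → I₁ = ½ I₀, now polarized at 10°.
I₂ = I₁ cos²(40° − 10°) = 0.5 I₀ · cos²(30°) = 0.375 I₀.
After rotation:
Unpolarized light through the first polarizer → I₁ = ½ I₀, now polarized at 10°.
I₂ = I₁ cos²(90° − 10°) = 0.5 I₀ · cos²(80°) = 0.01508 I₀.
Ratio = 0.01508 / 0.375 = 0.0402.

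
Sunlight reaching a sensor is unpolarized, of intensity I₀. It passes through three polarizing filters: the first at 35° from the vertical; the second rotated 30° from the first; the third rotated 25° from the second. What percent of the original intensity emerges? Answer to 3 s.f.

≈ 30.8%

Unpolarized light through the first polarizer → I₁ = ½ I₀, now polarized at 35°.
I₂ = I₁ cos²(30°) = 0.5 · 0.75 I₀ = 0.375 I₀.
I₃ = I₂ cos²(25°) = 0.375 · 0.8214 I₀ = 0.308 I₀.
That is 30.8% of the incident intensity.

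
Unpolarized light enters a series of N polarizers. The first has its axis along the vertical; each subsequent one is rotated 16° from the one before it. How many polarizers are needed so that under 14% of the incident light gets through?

First polarizer halves the unpolarized light: factor 1/2.
Each further stage multiplies by cos²(16°) = 0.924.
After N polarizers: T = 0.5·0.924^(N−1). Require T < 0.14 ⇒ N−1 > ln(0.14/0.5)/ln(0.924) = 16.11, so N−1 ≥ 17 and N = 18.
Check: N=18 gives T = 0.1305 < 0.14; N=17 gives T = 0.1412.

N = 18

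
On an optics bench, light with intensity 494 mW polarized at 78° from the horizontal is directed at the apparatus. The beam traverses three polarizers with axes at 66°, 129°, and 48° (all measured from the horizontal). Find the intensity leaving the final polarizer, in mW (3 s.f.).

I ≈ 2.38 mW

I₁ = 494 mW · cos²(12°) = 472.6 mW.
I₂ = I₁ · cos²(63°) = 472.6 · 0.2061 = 97.42 mW.
I₃ = I₂ · cos²(81°) = 97.42 · 0.02447 = 2.384 mW.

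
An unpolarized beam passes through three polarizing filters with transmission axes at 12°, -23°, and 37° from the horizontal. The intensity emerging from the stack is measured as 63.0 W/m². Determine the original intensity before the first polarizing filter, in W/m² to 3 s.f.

I₀ ≈ 751 W/m²

Unpolarized light through the first polarizer → I₁ = ½ I₀, now polarized at 12°.
I₂ = I₁ cos²(-23° − 12°) = 0.5 I₀ · cos²(35°) = 0.3355 I₀.
I₃ = I₂ cos²(37° + 23°) = 0.3355 I₀ · cos²(60°) = 0.08388 I₀.
So 63.0 W/m² = 0.08388 I₀, giving I₀ = 63.0/0.08388 = 751.1 W/m².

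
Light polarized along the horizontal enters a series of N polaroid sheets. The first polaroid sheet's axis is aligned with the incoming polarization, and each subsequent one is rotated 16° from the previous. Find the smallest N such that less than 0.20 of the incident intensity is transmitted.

N = 22

First polarizer is aligned with the polarization: full transmission.
Each further stage multiplies by cos²(16°) = 0.924.
After N polarizers: T = 0.924^(N−1). Require T < 0.20 ⇒ N−1 > ln(0.20)/ln(0.924) = 20.37, so N−1 ≥ 21 and N = 22.
Check: N=22 gives T = 0.1903 < 0.20; N=21 gives T = 0.2059.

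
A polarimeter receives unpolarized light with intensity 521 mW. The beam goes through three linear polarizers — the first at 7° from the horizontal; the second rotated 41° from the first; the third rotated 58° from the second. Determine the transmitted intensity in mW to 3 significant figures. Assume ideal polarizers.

I ≈ 41.7 mW

Unpolarized light through the first polarizer → I₁ = 521 mW/2 = 260.5 mW, polarized at 7°.
I₂ = I₁ · cos²(41°) = 260.5 · 0.5696 = 148.4 mW.
I₃ = I₂ · cos²(58°) = 148.4 · 0.2808 = 41.67 mW.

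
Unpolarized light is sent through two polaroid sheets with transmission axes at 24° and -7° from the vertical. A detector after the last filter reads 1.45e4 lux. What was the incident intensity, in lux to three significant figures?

I₀ ≈ 3.95e4 lux

Unpolarized light through the first polarizer → I₁ = ½ I₀, now polarized at 24°.
I₂ = I₁ cos²(-7° − 24°) = 0.5 I₀ · cos²(31°) = 0.3674 I₀.
So 1.45e4 lux = 0.3674 I₀, giving I₀ = 1.45e4/0.3674 = 3.947e+04 lux.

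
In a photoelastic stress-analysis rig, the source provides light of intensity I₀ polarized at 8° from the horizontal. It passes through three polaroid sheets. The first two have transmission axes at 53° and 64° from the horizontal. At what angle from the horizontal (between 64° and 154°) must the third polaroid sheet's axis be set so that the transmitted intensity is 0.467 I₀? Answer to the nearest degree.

I₁ = I₀ cos²(53° − 8°) = I₀ cos²(45°) = 0.5 I₀.
I₂ = I₁ cos²(64° − 53°) = 0.5 I₀ · cos²(11°) = 0.4818 I₀.
Need I₃/I₀ = 0.467, so cos²(θ − 64°) = 0.467 / 0.4818 = 0.9693.
θ − 64° = arccos(√0.9693) = 10.1°, giving θ ≈ 64 + 10.1 = 74.1°.

θ ≈ 74°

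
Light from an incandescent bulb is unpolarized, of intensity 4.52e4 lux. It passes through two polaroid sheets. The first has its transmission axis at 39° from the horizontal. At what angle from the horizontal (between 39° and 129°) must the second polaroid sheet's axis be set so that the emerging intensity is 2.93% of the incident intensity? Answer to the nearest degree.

θ ≈ 115°

Unpolarized light through the first polarizer → I₁ = ½ I₀, now polarized at 39°.
Need I₂/I₀ = 0.0293, so cos²(θ − 39°) = 0.0293 / 0.5 = 0.0586.
θ − 39° = arccos(√0.0586) = 76.0°, giving θ ≈ 39 + 76.0 = 115.0°.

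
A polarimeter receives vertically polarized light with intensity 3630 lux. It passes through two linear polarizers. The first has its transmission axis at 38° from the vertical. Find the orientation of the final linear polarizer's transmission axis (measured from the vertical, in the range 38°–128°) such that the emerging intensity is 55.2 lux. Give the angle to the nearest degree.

θ ≈ 119°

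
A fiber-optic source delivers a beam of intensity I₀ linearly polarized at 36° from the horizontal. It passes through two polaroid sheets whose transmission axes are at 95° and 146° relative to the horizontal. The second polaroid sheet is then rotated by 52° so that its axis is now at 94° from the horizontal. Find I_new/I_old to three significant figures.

I_new/I_old ≈ 2.52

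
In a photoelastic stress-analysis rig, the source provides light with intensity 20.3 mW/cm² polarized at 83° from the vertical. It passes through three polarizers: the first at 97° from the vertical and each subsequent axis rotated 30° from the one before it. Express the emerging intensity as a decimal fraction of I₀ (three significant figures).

I₁ = 20.3 mW/cm² · cos²(14°) = 19.11 mW/cm².
I₂ = I₁ · cos²(30°) = 19.11 · 0.75 = 14.33 mW/cm².
I₃ = I₂ · cos²(30°) = 14.33 · 0.75 = 10.75 mW/cm².
Transmitted fraction = 0.5296.

I/I₀ ≈ 0.530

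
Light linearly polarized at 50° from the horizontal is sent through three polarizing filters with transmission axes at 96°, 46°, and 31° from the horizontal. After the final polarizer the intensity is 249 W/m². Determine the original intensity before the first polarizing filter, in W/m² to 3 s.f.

I₁ = I₀ cos²(96° − 50°) = I₀ cos²(46°) = 0.4826 I₀.
I₂ = I₁ cos²(46° − 96°) = 0.4826 I₀ · cos²(50°) = 0.1994 I₀.
I₃ = I₂ cos²(31° − 46°) = 0.1994 I₀ · cos²(15°) = 0.186 I₀.
So 249 W/m² = 0.186 I₀, giving I₀ = 249/0.186 = 1339 W/m².

I₀ ≈ 1340 W/m²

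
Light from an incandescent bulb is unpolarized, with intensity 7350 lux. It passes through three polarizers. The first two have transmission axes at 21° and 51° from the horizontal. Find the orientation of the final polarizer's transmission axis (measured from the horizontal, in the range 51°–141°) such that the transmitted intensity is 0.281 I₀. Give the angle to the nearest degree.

Unpolarized light through the first polarizer → I₁ = ½ I₀, now polarized at 21°.
I₂ = I₁ cos²(51° − 21°) = 0.5 I₀ · cos²(30°) = 0.375 I₀.
Need I₃/I₀ = 0.281, so cos²(θ − 51°) = 0.281 / 0.375 = 0.7493.
θ − 51° = arccos(√0.7493) = 30.0°, giving θ ≈ 51 + 30.0 = 81.0°.

θ ≈ 81°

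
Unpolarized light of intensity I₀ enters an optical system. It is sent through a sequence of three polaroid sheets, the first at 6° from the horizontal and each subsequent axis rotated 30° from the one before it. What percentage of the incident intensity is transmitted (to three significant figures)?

Unpolarized light through the first polarizer → I₁ = ½ I₀, now polarized at 6°.
I₂ = I₁ cos²(30°) = 0.5 · 0.75 I₀ = 0.375 I₀.
I₃ = I₂ cos²(30°) = 0.375 · 0.75 I₀ = 0.2813 I₀.
That is 28.13% of the incident intensity.

≈ 28.1%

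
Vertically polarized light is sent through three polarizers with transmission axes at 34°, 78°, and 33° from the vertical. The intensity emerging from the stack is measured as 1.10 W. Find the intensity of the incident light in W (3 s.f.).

I₁ = I₀ cos²(34° − 0°) = I₀ cos²(34°) = 0.6873 I₀.
I₂ = I₁ cos²(78° − 34°) = 0.6873 I₀ · cos²(44°) = 0.3556 I₀.
I₃ = I₂ cos²(33° − 78°) = 0.3556 I₀ · cos²(45°) = 0.1778 I₀.
So 1.10 W = 0.1778 I₀, giving I₀ = 1.10/0.1778 = 6.186 W.

I₀ ≈ 6.19 W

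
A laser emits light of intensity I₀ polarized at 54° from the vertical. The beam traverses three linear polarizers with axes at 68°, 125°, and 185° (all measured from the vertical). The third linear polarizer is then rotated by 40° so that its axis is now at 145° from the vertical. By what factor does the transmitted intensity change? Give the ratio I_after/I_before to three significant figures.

Before rotation:
I₁ = I₀ cos²(68° − 54°) = I₀ cos²(14°) = 0.9415 I₀.
I₂ = I₁ cos²(125° − 68°) = 0.9415 I₀ · cos²(57°) = 0.2793 I₀.
I₃ = I₂ cos²(185° − 125°) = 0.2793 I₀ · cos²(60°) = 0.06982 I₀.
After rotation:
I₁ = I₀ cos²(68° − 54°) = I₀ cos²(14°) = 0.9415 I₀.
I₂ = I₁ cos²(125° − 68°) = 0.9415 I₀ · cos²(57°) = 0.2793 I₀.
I₃ = I₂ cos²(145° − 125°) = 0.2793 I₀ · cos²(20°) = 0.2466 I₀.
Ratio = 0.2466 / 0.06982 = 3.532.

I_new/I_old ≈ 3.53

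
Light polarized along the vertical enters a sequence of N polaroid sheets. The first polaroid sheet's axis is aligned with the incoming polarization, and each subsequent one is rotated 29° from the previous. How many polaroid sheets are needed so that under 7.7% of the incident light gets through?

N = 11

First polarizer is aligned with the polarization: full transmission.
Each further stage multiplies by cos²(29°) = 0.765.
After N polarizers: T = 0.765^(N−1). Require T < 0.077 ⇒ N−1 > ln(0.077)/ln(0.765) = 9.57, so N−1 ≥ 10 and N = 11.
Check: N=11 gives T = 0.06861 < 0.077; N=10 gives T = 0.08969.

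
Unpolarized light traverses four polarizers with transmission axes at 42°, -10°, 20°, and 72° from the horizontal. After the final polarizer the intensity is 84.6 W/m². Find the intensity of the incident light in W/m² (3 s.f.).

Unpolarized light through the first polarizer → I₁ = ½ I₀, now polarized at 42°.
I₂ = I₁ cos²(-10° − 42°) = 0.5 I₀ · cos²(52°) = 0.1895 I₀.
I₃ = I₂ cos²(20° + 10°) = 0.1895 I₀ · cos²(30°) = 0.1421 I₀.
I₄ = I₃ cos²(72° − 20°) = 0.1421 I₀ · cos²(52°) = 0.05388 I₀.
So 84.6 W/m² = 0.05388 I₀, giving I₀ = 84.6/0.05388 = 1570 W/m².

I₀ ≈ 1570 W/m²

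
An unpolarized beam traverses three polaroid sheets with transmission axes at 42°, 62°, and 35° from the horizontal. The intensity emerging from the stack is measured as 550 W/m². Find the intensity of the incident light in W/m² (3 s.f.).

Unpolarized light through the first polarizer → I₁ = ½ I₀, now polarized at 42°.
I₂ = I₁ cos²(62° − 42°) = 0.5 I₀ · cos²(20°) = 0.4415 I₀.
I₃ = I₂ cos²(35° − 62°) = 0.4415 I₀ · cos²(27°) = 0.3505 I₀.
So 550 W/m² = 0.3505 I₀, giving I₀ = 550/0.3505 = 1569 W/m².

I₀ ≈ 1570 W/m²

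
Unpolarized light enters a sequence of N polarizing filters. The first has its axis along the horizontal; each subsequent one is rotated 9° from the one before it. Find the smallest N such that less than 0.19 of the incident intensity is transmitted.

First polarizer halves the unpolarized light: factor 1/2.
Each further stage multiplies by cos²(9°) = 0.9755.
After N polarizers: T = 0.5·0.9755^(N−1). Require T < 0.19 ⇒ N−1 > ln(0.19/0.5)/ln(0.9755) = 39.05, so N−1 ≥ 40 and N = 41.
Check: N=41 gives T = 0.1856 < 0.19; N=40 gives T = 0.1902.

N = 41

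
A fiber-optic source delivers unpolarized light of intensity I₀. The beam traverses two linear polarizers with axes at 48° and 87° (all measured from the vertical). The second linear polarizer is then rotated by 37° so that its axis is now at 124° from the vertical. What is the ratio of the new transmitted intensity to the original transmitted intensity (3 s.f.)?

I_new/I_old ≈ 0.0969

Before rotation:
Unpolarized light through the first polarizer → I₁ = ½ I₀, now polarized at 48°.
I₂ = I₁ cos²(87° − 48°) = 0.5 I₀ · cos²(39°) = 0.302 I₀.
After rotation:
Unpolarized light through the first polarizer → I₁ = ½ I₀, now polarized at 48°.
I₂ = I₁ cos²(124° − 48°) = 0.5 I₀ · cos²(76°) = 0.02926 I₀.
Ratio = 0.02926 / 0.302 = 0.0969.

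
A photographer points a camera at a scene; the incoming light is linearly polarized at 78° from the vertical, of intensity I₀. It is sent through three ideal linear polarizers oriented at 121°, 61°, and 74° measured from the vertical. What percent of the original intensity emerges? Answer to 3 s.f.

By Malus's law, I₁ = I₀ cos²(121° − 78°) = I₀ cos²(43°) = 0.5349 I₀.
I₂ = I₁ cos²(61° − 121°) = 0.5349 I₀ · cos²(60°) = 0.1337 I₀.
I₃ = I₂ cos²(74° − 61°) = 0.1337 I₀ · cos²(13°) = 0.127 I₀.
That is 12.7% of the incident intensity.

≈ 12.7%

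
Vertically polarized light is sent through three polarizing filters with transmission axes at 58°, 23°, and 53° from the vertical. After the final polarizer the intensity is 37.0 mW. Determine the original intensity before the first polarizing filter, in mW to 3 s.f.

I₀ ≈ 262 mW

I₁ = I₀ cos²(58° − 0°) = I₀ cos²(58°) = 0.2808 I₀.
I₂ = I₁ cos²(23° − 58°) = 0.2808 I₀ · cos²(35°) = 0.1884 I₀.
I₃ = I₂ cos²(53° − 23°) = 0.1884 I₀ · cos²(30°) = 0.1413 I₀.
So 37.0 mW = 0.1413 I₀, giving I₀ = 37.0/0.1413 = 261.8 mW.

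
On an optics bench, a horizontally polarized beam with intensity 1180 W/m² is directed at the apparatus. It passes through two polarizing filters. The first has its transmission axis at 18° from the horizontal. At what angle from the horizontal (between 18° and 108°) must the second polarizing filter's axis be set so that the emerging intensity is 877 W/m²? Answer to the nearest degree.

I₁ = I₀ cos²(18° − 0°) = I₀ cos²(18°) = 0.9045 I₀.
Target fraction: 877 / 1180 W/m² = 0.7432 of I₀.
Need I₂/I₀ = 0.7432, so cos²(θ − 18°) = 0.7432 / 0.9045 = 0.8217.
θ − 18° = arccos(√0.8217) = 25.0°, giving θ ≈ 18 + 25.0 = 43.0°.

θ ≈ 43°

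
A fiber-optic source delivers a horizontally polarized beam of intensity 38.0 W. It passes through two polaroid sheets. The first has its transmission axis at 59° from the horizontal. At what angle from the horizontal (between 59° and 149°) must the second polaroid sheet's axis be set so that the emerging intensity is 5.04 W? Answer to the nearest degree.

θ ≈ 104°

I₁ = I₀ cos²(59° − 0°) = I₀ cos²(59°) = 0.2653 I₀.
Target fraction: 5.04 / 38.0 W = 0.1326 of I₀.
Need I₂/I₀ = 0.1326, so cos²(θ − 59°) = 0.1326 / 0.2653 = 0.5.
θ − 59° = arccos(√0.5) = 45.0°, giving θ ≈ 59 + 45.0 = 104.0°.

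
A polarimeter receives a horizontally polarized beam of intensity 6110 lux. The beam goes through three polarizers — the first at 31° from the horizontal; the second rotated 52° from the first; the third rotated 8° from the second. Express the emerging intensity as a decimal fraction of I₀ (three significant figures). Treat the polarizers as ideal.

I/I₀ ≈ 0.273

I₁ = 6110 lux · cos²(31°) = 4489 lux.
I₂ = I₁ · cos²(52°) = 4489 · 0.379 = 1702 lux.
I₃ = I₂ · cos²(8°) = 1702 · 0.9806 = 1669 lux.
Transmitted fraction = 0.2731.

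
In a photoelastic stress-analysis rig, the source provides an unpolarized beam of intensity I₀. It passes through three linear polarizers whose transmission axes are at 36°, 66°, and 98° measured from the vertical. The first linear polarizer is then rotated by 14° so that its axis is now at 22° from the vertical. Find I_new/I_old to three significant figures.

I_new/I_old ≈ 0.690

Before rotation:
Unpolarized light through the first polarizer → I₁ = ½ I₀, now polarized at 36°.
I₂ = I₁ cos²(66° − 36°) = 0.5 I₀ · cos²(30°) = 0.375 I₀.
I₃ = I₂ cos²(98° − 66°) = 0.375 I₀ · cos²(32°) = 0.2697 I₀.
After rotation:
Unpolarized light through the first polarizer → I₁ = ½ I₀, now polarized at 22°.
I₂ = I₁ cos²(66° − 22°) = 0.5 I₀ · cos²(44°) = 0.2587 I₀.
I₃ = I₂ cos²(98° − 66°) = 0.2587 I₀ · cos²(32°) = 0.1861 I₀.
Ratio = 0.1861 / 0.2697 = 0.6899.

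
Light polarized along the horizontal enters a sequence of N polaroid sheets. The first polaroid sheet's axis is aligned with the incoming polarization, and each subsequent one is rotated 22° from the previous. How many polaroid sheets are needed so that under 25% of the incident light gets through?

First polarizer is aligned with the polarization: full transmission.
Each further stage multiplies by cos²(22°) = 0.8597.
After N polarizers: T = 0.8597^(N−1). Require T < 0.25 ⇒ N−1 > ln(0.25)/ln(0.8597) = 9.17, so N−1 ≥ 10 and N = 11.
Check: N=11 gives T = 0.2205 < 0.25; N=10 gives T = 0.2564.

N = 11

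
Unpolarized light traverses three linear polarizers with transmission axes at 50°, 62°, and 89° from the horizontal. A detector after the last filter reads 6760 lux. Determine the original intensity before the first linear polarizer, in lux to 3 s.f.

I₀ ≈ 1.78e4 lux

Unpolarized light through the first polarizer → I₁ = ½ I₀, now polarized at 50°.
I₂ = I₁ cos²(62° − 50°) = 0.5 I₀ · cos²(12°) = 0.4784 I₀.
I₃ = I₂ cos²(89° − 62°) = 0.4784 I₀ · cos²(27°) = 0.3798 I₀.
So 6760 lux = 0.3798 I₀, giving I₀ = 6760/0.3798 = 1.78e+04 lux.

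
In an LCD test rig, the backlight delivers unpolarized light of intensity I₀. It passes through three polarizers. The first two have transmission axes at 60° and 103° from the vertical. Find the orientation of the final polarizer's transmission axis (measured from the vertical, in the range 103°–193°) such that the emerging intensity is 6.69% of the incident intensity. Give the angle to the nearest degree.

θ ≈ 163°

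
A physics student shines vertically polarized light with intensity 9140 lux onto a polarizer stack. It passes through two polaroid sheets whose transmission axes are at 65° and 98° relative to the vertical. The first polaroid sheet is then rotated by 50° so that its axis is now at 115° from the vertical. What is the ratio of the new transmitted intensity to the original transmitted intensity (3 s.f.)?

Before rotation:
By Malus's law, I₁ = I₀ cos²(65° − 0°) = I₀ cos²(65°) = 0.1786 I₀.
I₂ = I₁ cos²(98° − 65°) = 0.1786 I₀ · cos²(33°) = 0.1256 I₀.
After rotation:
I₁ = I₀ cos²(115° − 0°) = I₀ cos²(65°) = 0.1786 I₀.
I₂ = I₁ cos²(98° − 115°) = 0.1786 I₀ · cos²(17°) = 0.1633 I₀.
Ratio = 0.1633 / 0.1256 = 1.3.

I_new/I_old ≈ 1.30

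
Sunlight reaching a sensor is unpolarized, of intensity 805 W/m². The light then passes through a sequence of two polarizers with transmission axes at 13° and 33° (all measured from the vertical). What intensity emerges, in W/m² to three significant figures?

I ≈ 355 W/m²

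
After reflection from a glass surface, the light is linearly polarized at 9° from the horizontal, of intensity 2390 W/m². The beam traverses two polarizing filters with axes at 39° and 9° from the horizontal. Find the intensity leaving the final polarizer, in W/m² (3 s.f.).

I ≈ 1340 W/m²

I₁ = 2390 W/m² · cos²(30°) = 1793 W/m².
I₂ = I₁ · cos²(30°) = 1793 · 0.75 = 1344 W/m².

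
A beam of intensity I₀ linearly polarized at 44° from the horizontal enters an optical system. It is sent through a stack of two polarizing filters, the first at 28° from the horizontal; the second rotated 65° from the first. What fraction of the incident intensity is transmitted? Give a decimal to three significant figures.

I₁ = I₀ cos²(28° − 44°) = I₀ cos²(16°) = 0.924 I₀.
I₂ = I₁ cos²(65°) = 0.924 · 0.1786 I₀ = 0.165 I₀.
Transmitted fraction = 0.165.

≈ 0.165 I₀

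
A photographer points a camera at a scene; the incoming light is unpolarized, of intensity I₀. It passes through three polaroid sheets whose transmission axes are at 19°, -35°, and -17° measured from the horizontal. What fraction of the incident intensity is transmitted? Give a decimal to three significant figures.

≈ 0.156 I₀

Unpolarized light through the first polarizer → I₁ = ½ I₀, now polarized at 19°.
I₂ = I₁ cos²(-35° − 19°) = 0.5 I₀ · cos²(54°) = 0.1727 I₀.
I₃ = I₂ cos²(-17° + 35°) = 0.1727 I₀ · cos²(18°) = 0.1562 I₀.
Transmitted fraction = 0.1562.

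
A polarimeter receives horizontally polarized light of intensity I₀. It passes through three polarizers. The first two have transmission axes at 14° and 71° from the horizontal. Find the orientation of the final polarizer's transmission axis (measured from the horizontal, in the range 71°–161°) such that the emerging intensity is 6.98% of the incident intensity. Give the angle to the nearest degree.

I₁ = I₀ cos²(14° − 0°) = I₀ cos²(14°) = 0.9415 I₀.
I₂ = I₁ cos²(71° − 14°) = 0.9415 I₀ · cos²(57°) = 0.2793 I₀.
Need I₃/I₀ = 0.0698, so cos²(θ − 71°) = 0.0698 / 0.2793 = 0.2499.
θ − 71° = arccos(√0.2499) = 60.0°, giving θ ≈ 71 + 60.0 = 131.0°.

θ ≈ 131°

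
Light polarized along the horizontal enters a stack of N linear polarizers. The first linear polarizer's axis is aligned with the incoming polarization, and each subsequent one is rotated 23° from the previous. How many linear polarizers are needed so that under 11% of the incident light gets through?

N = 15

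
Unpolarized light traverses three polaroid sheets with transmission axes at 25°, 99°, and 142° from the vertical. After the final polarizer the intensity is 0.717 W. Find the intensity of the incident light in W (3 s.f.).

I₀ ≈ 35.3 W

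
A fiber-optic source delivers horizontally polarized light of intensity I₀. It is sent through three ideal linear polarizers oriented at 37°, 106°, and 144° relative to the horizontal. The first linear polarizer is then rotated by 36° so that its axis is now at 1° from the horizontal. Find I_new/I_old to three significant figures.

I_new/I_old ≈ 0.818

Before rotation:
By Malus's law, I₁ = I₀ cos²(37° − 0°) = I₀ cos²(37°) = 0.6378 I₀.
I₂ = I₁ cos²(106° − 37°) = 0.6378 I₀ · cos²(69°) = 0.08191 I₀.
I₃ = I₂ cos²(144° − 106°) = 0.08191 I₀ · cos²(38°) = 0.05087 I₀.
After rotation:
I₁ = I₀ cos²(1° − 0°) = I₀ cos²(1°) = 0.9997 I₀.
Angle between axes 1 and 2: 75°. I₂ = 0.9997 I₀ · cos²(75°) = 0.06697 I₀.
I₃ = I₂ cos²(144° − 106°) = 0.06697 I₀ · cos²(38°) = 0.04158 I₀.
Ratio = 0.04158 / 0.05087 = 0.8175.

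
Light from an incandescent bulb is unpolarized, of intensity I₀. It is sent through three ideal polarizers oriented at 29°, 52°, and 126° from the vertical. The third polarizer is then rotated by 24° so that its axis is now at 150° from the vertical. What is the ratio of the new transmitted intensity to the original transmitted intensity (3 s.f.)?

I_new/I_old ≈ 0.255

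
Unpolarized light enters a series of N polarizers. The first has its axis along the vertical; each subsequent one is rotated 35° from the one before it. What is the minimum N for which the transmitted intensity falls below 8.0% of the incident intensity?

First polarizer halves the unpolarized light: factor 1/2.
Each further stage multiplies by cos²(35°) = 0.671.
After N polarizers: T = 0.5·0.671^(N−1). Require T < 0.080 ⇒ N−1 > ln(0.080/0.5)/ln(0.671) = 4.59, so N−1 ≥ 5 and N = 6.
Check: N=6 gives T = 0.06802 < 0.080; N=5 gives T = 0.1014.

N = 6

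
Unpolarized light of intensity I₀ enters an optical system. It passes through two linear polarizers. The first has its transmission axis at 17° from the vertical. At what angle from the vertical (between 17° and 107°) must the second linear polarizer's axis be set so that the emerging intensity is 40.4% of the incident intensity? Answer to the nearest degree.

Unpolarized light through the first polarizer → I₁ = ½ I₀, now polarized at 17°.
Need I₂/I₀ = 0.404, so cos²(θ − 17°) = 0.404 / 0.5 = 0.808.
θ − 17° = arccos(√0.808) = 26.0°, giving θ ≈ 17 + 26.0 = 43.0°.

θ ≈ 43°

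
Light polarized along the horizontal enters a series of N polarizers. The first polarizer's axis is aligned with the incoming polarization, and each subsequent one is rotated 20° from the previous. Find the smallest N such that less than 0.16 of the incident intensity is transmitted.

N = 16

First polarizer is aligned with the polarization: full transmission.
Each further stage multiplies by cos²(20°) = 0.883.
After N polarizers: T = 0.883^(N−1). Require T < 0.16 ⇒ N−1 > ln(0.16)/ln(0.883) = 14.73, so N−1 ≥ 15 and N = 16.
Check: N=16 gives T = 0.1547 < 0.16; N=15 gives T = 0.1752.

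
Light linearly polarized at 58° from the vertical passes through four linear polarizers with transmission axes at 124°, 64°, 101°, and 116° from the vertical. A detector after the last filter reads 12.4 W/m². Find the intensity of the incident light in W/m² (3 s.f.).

I₀ ≈ 504 W/m²

I₁ = I₀ cos²(124° − 58°) = I₀ cos²(66°) = 0.1654 I₀.
I₂ = I₁ cos²(64° − 124°) = 0.1654 I₀ · cos²(60°) = 0.04136 I₀.
I₃ = I₂ cos²(101° − 64°) = 0.04136 I₀ · cos²(37°) = 0.02638 I₀.
I₄ = I₃ cos²(116° − 101°) = 0.02638 I₀ · cos²(15°) = 0.02461 I₀.
So 12.4 W/m² = 0.02461 I₀, giving I₀ = 12.4/0.02461 = 503.8 W/m².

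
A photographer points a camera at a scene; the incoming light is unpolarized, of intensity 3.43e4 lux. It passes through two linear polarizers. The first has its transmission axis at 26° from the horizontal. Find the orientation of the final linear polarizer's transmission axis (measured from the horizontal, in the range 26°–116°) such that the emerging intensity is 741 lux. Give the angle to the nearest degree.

θ ≈ 104°

Unpolarized light through the first polarizer → I₁ = ½ I₀, now polarized at 26°.
Target fraction: 741 / 3.43e4 lux = 0.0216 of I₀.
Need I₂/I₀ = 0.0216, so cos²(θ − 26°) = 0.0216 / 0.5 = 0.04321.
θ − 26° = arccos(√0.04321) = 78.0°, giving θ ≈ 26 + 78.0 = 104.0°.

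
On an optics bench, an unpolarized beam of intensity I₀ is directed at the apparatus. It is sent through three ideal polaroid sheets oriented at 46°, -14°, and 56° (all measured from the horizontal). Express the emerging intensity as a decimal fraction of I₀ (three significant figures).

≈ 0.0146 I₀

Unpolarized light through the first polarizer → I₁ = ½ I₀, now polarized at 46°.
I₂ = I₁ cos²(-14° − 46°) = 0.5 I₀ · cos²(60°) = 0.125 I₀.
I₃ = I₂ cos²(56° + 14°) = 0.125 I₀ · cos²(70°) = 0.01462 I₀.
Transmitted fraction = 0.01462.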